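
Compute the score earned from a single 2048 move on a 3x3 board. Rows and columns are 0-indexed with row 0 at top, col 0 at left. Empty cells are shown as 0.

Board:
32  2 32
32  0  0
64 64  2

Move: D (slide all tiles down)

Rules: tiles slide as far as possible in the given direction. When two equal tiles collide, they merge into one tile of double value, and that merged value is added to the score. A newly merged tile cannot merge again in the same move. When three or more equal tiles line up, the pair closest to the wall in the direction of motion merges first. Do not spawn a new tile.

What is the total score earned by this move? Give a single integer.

Slide down:
col 0: [32, 32, 64] -> [0, 64, 64]  score +64 (running 64)
col 1: [2, 0, 64] -> [0, 2, 64]  score +0 (running 64)
col 2: [32, 0, 2] -> [0, 32, 2]  score +0 (running 64)
Board after move:
 0  0  0
64  2 32
64 64  2

Answer: 64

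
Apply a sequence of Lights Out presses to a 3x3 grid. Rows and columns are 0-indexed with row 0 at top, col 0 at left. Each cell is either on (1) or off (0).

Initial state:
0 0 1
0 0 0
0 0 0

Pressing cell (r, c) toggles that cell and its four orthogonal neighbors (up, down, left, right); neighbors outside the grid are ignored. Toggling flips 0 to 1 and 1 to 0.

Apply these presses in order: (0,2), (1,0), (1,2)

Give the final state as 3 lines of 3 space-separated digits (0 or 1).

After press 1 at (0,2):
0 1 0
0 0 1
0 0 0

After press 2 at (1,0):
1 1 0
1 1 1
1 0 0

After press 3 at (1,2):
1 1 1
1 0 0
1 0 1

Answer: 1 1 1
1 0 0
1 0 1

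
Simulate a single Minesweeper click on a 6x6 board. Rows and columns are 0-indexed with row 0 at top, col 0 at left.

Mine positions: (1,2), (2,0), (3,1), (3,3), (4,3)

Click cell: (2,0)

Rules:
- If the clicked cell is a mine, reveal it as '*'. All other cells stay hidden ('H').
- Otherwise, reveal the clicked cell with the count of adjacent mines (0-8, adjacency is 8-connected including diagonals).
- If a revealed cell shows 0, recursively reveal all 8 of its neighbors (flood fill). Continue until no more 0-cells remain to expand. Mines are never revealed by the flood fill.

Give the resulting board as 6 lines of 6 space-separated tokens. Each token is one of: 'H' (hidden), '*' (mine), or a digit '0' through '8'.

H H H H H H
H H H H H H
* H H H H H
H H H H H H
H H H H H H
H H H H H H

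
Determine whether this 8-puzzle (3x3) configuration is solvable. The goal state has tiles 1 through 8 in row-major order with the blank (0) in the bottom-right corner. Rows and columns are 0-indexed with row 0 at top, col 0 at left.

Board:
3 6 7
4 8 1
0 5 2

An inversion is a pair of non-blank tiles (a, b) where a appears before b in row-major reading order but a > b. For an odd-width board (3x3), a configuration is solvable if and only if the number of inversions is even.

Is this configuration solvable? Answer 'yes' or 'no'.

Inversions (pairs i<j in row-major order where tile[i] > tile[j] > 0): 16
16 is even, so the puzzle is solvable.

Answer: yes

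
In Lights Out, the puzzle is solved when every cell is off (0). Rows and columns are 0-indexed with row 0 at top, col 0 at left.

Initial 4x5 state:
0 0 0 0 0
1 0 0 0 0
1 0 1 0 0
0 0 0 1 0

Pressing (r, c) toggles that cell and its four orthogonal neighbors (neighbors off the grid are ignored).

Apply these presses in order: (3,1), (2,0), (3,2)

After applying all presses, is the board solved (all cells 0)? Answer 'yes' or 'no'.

Answer: yes

Derivation:
After press 1 at (3,1):
0 0 0 0 0
1 0 0 0 0
1 1 1 0 0
1 1 1 1 0

After press 2 at (2,0):
0 0 0 0 0
0 0 0 0 0
0 0 1 0 0
0 1 1 1 0

After press 3 at (3,2):
0 0 0 0 0
0 0 0 0 0
0 0 0 0 0
0 0 0 0 0

Lights still on: 0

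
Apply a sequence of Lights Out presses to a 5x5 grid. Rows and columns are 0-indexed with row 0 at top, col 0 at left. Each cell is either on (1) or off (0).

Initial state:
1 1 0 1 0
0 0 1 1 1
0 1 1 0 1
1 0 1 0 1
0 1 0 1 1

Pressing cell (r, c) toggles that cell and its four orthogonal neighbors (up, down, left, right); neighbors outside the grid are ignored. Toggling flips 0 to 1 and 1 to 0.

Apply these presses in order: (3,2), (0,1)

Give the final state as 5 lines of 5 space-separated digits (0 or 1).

Answer: 0 0 1 1 0
0 1 1 1 1
0 1 0 0 1
1 1 0 1 1
0 1 1 1 1

Derivation:
After press 1 at (3,2):
1 1 0 1 0
0 0 1 1 1
0 1 0 0 1
1 1 0 1 1
0 1 1 1 1

After press 2 at (0,1):
0 0 1 1 0
0 1 1 1 1
0 1 0 0 1
1 1 0 1 1
0 1 1 1 1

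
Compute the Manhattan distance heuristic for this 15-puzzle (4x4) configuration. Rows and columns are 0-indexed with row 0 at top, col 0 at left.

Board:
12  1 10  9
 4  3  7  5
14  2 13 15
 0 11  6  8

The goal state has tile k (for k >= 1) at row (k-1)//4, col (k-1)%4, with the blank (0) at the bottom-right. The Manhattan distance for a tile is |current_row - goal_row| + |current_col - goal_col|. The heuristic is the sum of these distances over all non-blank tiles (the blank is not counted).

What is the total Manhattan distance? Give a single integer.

Tile 12: (0,0)->(2,3) = 5
Tile 1: (0,1)->(0,0) = 1
Tile 10: (0,2)->(2,1) = 3
Tile 9: (0,3)->(2,0) = 5
Tile 4: (1,0)->(0,3) = 4
Tile 3: (1,1)->(0,2) = 2
Tile 7: (1,2)->(1,2) = 0
Tile 5: (1,3)->(1,0) = 3
Tile 14: (2,0)->(3,1) = 2
Tile 2: (2,1)->(0,1) = 2
Tile 13: (2,2)->(3,0) = 3
Tile 15: (2,3)->(3,2) = 2
Tile 11: (3,1)->(2,2) = 2
Tile 6: (3,2)->(1,1) = 3
Tile 8: (3,3)->(1,3) = 2
Sum: 5 + 1 + 3 + 5 + 4 + 2 + 0 + 3 + 2 + 2 + 3 + 2 + 2 + 3 + 2 = 39

Answer: 39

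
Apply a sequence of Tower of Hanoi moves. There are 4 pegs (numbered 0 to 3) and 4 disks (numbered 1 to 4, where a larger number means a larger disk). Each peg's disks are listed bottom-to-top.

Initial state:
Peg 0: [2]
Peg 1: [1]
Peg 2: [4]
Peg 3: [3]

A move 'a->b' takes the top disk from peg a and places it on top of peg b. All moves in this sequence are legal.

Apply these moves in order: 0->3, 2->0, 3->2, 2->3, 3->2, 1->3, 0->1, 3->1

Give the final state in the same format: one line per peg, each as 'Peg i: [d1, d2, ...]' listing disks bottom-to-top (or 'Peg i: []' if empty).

Answer: Peg 0: []
Peg 1: [4, 1]
Peg 2: [2]
Peg 3: [3]

Derivation:
After move 1 (0->3):
Peg 0: []
Peg 1: [1]
Peg 2: [4]
Peg 3: [3, 2]

After move 2 (2->0):
Peg 0: [4]
Peg 1: [1]
Peg 2: []
Peg 3: [3, 2]

After move 3 (3->2):
Peg 0: [4]
Peg 1: [1]
Peg 2: [2]
Peg 3: [3]

After move 4 (2->3):
Peg 0: [4]
Peg 1: [1]
Peg 2: []
Peg 3: [3, 2]

After move 5 (3->2):
Peg 0: [4]
Peg 1: [1]
Peg 2: [2]
Peg 3: [3]

After move 6 (1->3):
Peg 0: [4]
Peg 1: []
Peg 2: [2]
Peg 3: [3, 1]

After move 7 (0->1):
Peg 0: []
Peg 1: [4]
Peg 2: [2]
Peg 3: [3, 1]

After move 8 (3->1):
Peg 0: []
Peg 1: [4, 1]
Peg 2: [2]
Peg 3: [3]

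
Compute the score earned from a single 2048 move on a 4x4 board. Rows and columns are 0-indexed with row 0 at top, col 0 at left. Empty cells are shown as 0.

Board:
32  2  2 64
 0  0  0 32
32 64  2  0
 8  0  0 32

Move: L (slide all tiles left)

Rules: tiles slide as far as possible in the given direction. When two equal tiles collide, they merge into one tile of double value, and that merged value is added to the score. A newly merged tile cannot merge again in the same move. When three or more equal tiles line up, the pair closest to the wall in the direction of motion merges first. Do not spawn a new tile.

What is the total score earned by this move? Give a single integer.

Slide left:
row 0: [32, 2, 2, 64] -> [32, 4, 64, 0]  score +4 (running 4)
row 1: [0, 0, 0, 32] -> [32, 0, 0, 0]  score +0 (running 4)
row 2: [32, 64, 2, 0] -> [32, 64, 2, 0]  score +0 (running 4)
row 3: [8, 0, 0, 32] -> [8, 32, 0, 0]  score +0 (running 4)
Board after move:
32  4 64  0
32  0  0  0
32 64  2  0
 8 32  0  0

Answer: 4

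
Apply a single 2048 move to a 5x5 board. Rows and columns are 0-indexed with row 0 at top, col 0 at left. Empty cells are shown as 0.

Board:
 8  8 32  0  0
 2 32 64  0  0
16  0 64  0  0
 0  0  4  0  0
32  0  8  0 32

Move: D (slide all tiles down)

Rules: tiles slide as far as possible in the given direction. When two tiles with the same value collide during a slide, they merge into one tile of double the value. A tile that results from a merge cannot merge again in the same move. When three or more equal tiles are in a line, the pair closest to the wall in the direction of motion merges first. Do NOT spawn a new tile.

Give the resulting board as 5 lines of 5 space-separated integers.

Slide down:
col 0: [8, 2, 16, 0, 32] -> [0, 8, 2, 16, 32]
col 1: [8, 32, 0, 0, 0] -> [0, 0, 0, 8, 32]
col 2: [32, 64, 64, 4, 8] -> [0, 32, 128, 4, 8]
col 3: [0, 0, 0, 0, 0] -> [0, 0, 0, 0, 0]
col 4: [0, 0, 0, 0, 32] -> [0, 0, 0, 0, 32]

Answer:   0   0   0   0   0
  8   0  32   0   0
  2   0 128   0   0
 16   8   4   0   0
 32  32   8   0  32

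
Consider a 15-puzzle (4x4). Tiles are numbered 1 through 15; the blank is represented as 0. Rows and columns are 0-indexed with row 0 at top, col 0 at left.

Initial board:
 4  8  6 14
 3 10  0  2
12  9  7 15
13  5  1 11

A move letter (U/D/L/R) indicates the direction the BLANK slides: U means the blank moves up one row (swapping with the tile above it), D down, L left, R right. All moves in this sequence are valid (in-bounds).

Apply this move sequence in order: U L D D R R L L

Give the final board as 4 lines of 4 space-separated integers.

After move 1 (U):
 4  8  0 14
 3 10  6  2
12  9  7 15
13  5  1 11

After move 2 (L):
 4  0  8 14
 3 10  6  2
12  9  7 15
13  5  1 11

After move 3 (D):
 4 10  8 14
 3  0  6  2
12  9  7 15
13  5  1 11

After move 4 (D):
 4 10  8 14
 3  9  6  2
12  0  7 15
13  5  1 11

After move 5 (R):
 4 10  8 14
 3  9  6  2
12  7  0 15
13  5  1 11

After move 6 (R):
 4 10  8 14
 3  9  6  2
12  7 15  0
13  5  1 11

After move 7 (L):
 4 10  8 14
 3  9  6  2
12  7  0 15
13  5  1 11

After move 8 (L):
 4 10  8 14
 3  9  6  2
12  0  7 15
13  5  1 11

Answer:  4 10  8 14
 3  9  6  2
12  0  7 15
13  5  1 11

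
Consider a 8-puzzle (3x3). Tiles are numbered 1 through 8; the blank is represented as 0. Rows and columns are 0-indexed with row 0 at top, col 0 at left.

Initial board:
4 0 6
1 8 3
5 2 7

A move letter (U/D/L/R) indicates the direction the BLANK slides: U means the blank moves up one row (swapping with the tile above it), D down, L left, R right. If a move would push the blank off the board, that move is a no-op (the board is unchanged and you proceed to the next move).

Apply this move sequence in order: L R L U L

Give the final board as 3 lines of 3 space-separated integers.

After move 1 (L):
0 4 6
1 8 3
5 2 7

After move 2 (R):
4 0 6
1 8 3
5 2 7

After move 3 (L):
0 4 6
1 8 3
5 2 7

After move 4 (U):
0 4 6
1 8 3
5 2 7

After move 5 (L):
0 4 6
1 8 3
5 2 7

Answer: 0 4 6
1 8 3
5 2 7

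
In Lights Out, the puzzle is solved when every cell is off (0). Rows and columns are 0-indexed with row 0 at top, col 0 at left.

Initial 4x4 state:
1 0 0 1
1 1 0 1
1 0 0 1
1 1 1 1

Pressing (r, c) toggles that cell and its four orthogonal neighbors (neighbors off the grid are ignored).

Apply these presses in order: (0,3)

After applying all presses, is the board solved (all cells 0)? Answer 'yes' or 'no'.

After press 1 at (0,3):
1 0 1 0
1 1 0 0
1 0 0 1
1 1 1 1

Lights still on: 10

Answer: no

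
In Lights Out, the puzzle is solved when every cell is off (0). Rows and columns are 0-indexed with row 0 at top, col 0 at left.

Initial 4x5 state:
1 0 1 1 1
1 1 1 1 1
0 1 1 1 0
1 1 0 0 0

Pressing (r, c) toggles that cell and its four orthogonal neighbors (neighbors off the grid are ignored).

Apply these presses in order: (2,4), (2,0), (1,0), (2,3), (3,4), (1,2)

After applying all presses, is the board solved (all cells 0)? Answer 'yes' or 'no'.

Answer: no

Derivation:
After press 1 at (2,4):
1 0 1 1 1
1 1 1 1 0
0 1 1 0 1
1 1 0 0 1

After press 2 at (2,0):
1 0 1 1 1
0 1 1 1 0
1 0 1 0 1
0 1 0 0 1

After press 3 at (1,0):
0 0 1 1 1
1 0 1 1 0
0 0 1 0 1
0 1 0 0 1

After press 4 at (2,3):
0 0 1 1 1
1 0 1 0 0
0 0 0 1 0
0 1 0 1 1

After press 5 at (3,4):
0 0 1 1 1
1 0 1 0 0
0 0 0 1 1
0 1 0 0 0

After press 6 at (1,2):
0 0 0 1 1
1 1 0 1 0
0 0 1 1 1
0 1 0 0 0

Lights still on: 9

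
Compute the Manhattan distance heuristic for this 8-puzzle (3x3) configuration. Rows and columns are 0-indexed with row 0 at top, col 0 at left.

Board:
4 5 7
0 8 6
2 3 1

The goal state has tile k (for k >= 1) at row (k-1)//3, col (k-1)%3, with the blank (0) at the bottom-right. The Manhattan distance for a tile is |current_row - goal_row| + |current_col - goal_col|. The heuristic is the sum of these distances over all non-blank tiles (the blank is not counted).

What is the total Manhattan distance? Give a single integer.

Answer: 17

Derivation:
Tile 4: at (0,0), goal (1,0), distance |0-1|+|0-0| = 1
Tile 5: at (0,1), goal (1,1), distance |0-1|+|1-1| = 1
Tile 7: at (0,2), goal (2,0), distance |0-2|+|2-0| = 4
Tile 8: at (1,1), goal (2,1), distance |1-2|+|1-1| = 1
Tile 6: at (1,2), goal (1,2), distance |1-1|+|2-2| = 0
Tile 2: at (2,0), goal (0,1), distance |2-0|+|0-1| = 3
Tile 3: at (2,1), goal (0,2), distance |2-0|+|1-2| = 3
Tile 1: at (2,2), goal (0,0), distance |2-0|+|2-0| = 4
Sum: 1 + 1 + 4 + 1 + 0 + 3 + 3 + 4 = 17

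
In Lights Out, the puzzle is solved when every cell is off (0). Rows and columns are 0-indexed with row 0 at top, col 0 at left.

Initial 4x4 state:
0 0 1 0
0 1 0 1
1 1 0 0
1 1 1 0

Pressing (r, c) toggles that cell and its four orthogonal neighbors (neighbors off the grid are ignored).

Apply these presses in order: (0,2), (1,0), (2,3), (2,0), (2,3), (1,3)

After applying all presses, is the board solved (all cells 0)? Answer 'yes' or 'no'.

Answer: no

Derivation:
After press 1 at (0,2):
0 1 0 1
0 1 1 1
1 1 0 0
1 1 1 0

After press 2 at (1,0):
1 1 0 1
1 0 1 1
0 1 0 0
1 1 1 0

After press 3 at (2,3):
1 1 0 1
1 0 1 0
0 1 1 1
1 1 1 1

After press 4 at (2,0):
1 1 0 1
0 0 1 0
1 0 1 1
0 1 1 1

After press 5 at (2,3):
1 1 0 1
0 0 1 1
1 0 0 0
0 1 1 0

After press 6 at (1,3):
1 1 0 0
0 0 0 0
1 0 0 1
0 1 1 0

Lights still on: 6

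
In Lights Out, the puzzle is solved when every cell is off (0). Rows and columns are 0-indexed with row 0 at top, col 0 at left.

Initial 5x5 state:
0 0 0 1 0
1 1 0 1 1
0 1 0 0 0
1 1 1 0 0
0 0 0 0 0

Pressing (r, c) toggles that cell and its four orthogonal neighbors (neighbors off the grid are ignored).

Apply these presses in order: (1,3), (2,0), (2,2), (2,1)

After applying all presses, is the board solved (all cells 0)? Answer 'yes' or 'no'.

After press 1 at (1,3):
0 0 0 0 0
1 1 1 0 0
0 1 0 1 0
1 1 1 0 0
0 0 0 0 0

After press 2 at (2,0):
0 0 0 0 0
0 1 1 0 0
1 0 0 1 0
0 1 1 0 0
0 0 0 0 0

After press 3 at (2,2):
0 0 0 0 0
0 1 0 0 0
1 1 1 0 0
0 1 0 0 0
0 0 0 0 0

After press 4 at (2,1):
0 0 0 0 0
0 0 0 0 0
0 0 0 0 0
0 0 0 0 0
0 0 0 0 0

Lights still on: 0

Answer: yes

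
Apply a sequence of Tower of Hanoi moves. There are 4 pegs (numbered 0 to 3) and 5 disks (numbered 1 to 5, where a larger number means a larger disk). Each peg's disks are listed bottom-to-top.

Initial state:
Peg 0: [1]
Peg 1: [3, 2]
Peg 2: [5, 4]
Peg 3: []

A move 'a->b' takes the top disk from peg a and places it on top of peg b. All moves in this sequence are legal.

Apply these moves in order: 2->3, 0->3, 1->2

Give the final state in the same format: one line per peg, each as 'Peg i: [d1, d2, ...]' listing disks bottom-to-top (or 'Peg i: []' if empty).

After move 1 (2->3):
Peg 0: [1]
Peg 1: [3, 2]
Peg 2: [5]
Peg 3: [4]

After move 2 (0->3):
Peg 0: []
Peg 1: [3, 2]
Peg 2: [5]
Peg 3: [4, 1]

After move 3 (1->2):
Peg 0: []
Peg 1: [3]
Peg 2: [5, 2]
Peg 3: [4, 1]

Answer: Peg 0: []
Peg 1: [3]
Peg 2: [5, 2]
Peg 3: [4, 1]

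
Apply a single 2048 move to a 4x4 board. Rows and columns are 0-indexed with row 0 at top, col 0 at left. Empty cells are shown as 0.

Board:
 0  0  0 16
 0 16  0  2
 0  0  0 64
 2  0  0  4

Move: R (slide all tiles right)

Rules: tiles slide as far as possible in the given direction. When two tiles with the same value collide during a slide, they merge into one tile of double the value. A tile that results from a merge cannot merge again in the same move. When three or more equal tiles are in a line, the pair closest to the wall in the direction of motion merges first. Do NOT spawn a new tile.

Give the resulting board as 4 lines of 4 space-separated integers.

Answer:  0  0  0 16
 0  0 16  2
 0  0  0 64
 0  0  2  4

Derivation:
Slide right:
row 0: [0, 0, 0, 16] -> [0, 0, 0, 16]
row 1: [0, 16, 0, 2] -> [0, 0, 16, 2]
row 2: [0, 0, 0, 64] -> [0, 0, 0, 64]
row 3: [2, 0, 0, 4] -> [0, 0, 2, 4]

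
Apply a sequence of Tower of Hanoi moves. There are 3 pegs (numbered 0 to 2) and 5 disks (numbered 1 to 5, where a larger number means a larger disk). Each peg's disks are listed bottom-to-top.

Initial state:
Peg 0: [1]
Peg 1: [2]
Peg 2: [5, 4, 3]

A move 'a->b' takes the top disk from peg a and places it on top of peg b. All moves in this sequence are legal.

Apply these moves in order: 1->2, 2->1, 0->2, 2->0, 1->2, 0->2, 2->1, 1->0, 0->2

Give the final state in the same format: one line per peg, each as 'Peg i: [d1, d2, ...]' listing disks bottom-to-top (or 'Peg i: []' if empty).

Answer: Peg 0: []
Peg 1: []
Peg 2: [5, 4, 3, 2, 1]

Derivation:
After move 1 (1->2):
Peg 0: [1]
Peg 1: []
Peg 2: [5, 4, 3, 2]

After move 2 (2->1):
Peg 0: [1]
Peg 1: [2]
Peg 2: [5, 4, 3]

After move 3 (0->2):
Peg 0: []
Peg 1: [2]
Peg 2: [5, 4, 3, 1]

After move 4 (2->0):
Peg 0: [1]
Peg 1: [2]
Peg 2: [5, 4, 3]

After move 5 (1->2):
Peg 0: [1]
Peg 1: []
Peg 2: [5, 4, 3, 2]

After move 6 (0->2):
Peg 0: []
Peg 1: []
Peg 2: [5, 4, 3, 2, 1]

After move 7 (2->1):
Peg 0: []
Peg 1: [1]
Peg 2: [5, 4, 3, 2]

After move 8 (1->0):
Peg 0: [1]
Peg 1: []
Peg 2: [5, 4, 3, 2]

After move 9 (0->2):
Peg 0: []
Peg 1: []
Peg 2: [5, 4, 3, 2, 1]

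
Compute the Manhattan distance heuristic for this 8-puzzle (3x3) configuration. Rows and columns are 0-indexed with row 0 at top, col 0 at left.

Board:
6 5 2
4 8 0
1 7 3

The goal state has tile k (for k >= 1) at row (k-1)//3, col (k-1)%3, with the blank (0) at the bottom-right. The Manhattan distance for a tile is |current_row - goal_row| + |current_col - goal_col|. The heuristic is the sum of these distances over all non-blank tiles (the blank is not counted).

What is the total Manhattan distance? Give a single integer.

Tile 6: (0,0)->(1,2) = 3
Tile 5: (0,1)->(1,1) = 1
Tile 2: (0,2)->(0,1) = 1
Tile 4: (1,0)->(1,0) = 0
Tile 8: (1,1)->(2,1) = 1
Tile 1: (2,0)->(0,0) = 2
Tile 7: (2,1)->(2,0) = 1
Tile 3: (2,2)->(0,2) = 2
Sum: 3 + 1 + 1 + 0 + 1 + 2 + 1 + 2 = 11

Answer: 11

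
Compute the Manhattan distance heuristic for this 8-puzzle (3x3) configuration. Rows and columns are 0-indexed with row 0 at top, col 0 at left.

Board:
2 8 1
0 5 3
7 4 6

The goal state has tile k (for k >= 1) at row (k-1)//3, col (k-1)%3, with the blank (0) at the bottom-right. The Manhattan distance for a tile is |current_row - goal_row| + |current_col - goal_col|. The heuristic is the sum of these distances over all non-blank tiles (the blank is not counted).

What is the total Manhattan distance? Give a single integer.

Tile 2: at (0,0), goal (0,1), distance |0-0|+|0-1| = 1
Tile 8: at (0,1), goal (2,1), distance |0-2|+|1-1| = 2
Tile 1: at (0,2), goal (0,0), distance |0-0|+|2-0| = 2
Tile 5: at (1,1), goal (1,1), distance |1-1|+|1-1| = 0
Tile 3: at (1,2), goal (0,2), distance |1-0|+|2-2| = 1
Tile 7: at (2,0), goal (2,0), distance |2-2|+|0-0| = 0
Tile 4: at (2,1), goal (1,0), distance |2-1|+|1-0| = 2
Tile 6: at (2,2), goal (1,2), distance |2-1|+|2-2| = 1
Sum: 1 + 2 + 2 + 0 + 1 + 0 + 2 + 1 = 9

Answer: 9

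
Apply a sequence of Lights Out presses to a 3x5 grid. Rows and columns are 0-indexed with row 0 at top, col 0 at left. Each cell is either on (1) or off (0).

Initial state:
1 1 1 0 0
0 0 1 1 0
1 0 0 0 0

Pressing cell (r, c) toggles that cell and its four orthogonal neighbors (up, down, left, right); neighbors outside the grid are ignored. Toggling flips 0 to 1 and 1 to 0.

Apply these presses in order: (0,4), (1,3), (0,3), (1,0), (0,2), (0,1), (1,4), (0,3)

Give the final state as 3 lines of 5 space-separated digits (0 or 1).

Answer: 1 1 1 1 0
1 0 1 1 1
0 0 0 1 1

Derivation:
After press 1 at (0,4):
1 1 1 1 1
0 0 1 1 1
1 0 0 0 0

After press 2 at (1,3):
1 1 1 0 1
0 0 0 0 0
1 0 0 1 0

After press 3 at (0,3):
1 1 0 1 0
0 0 0 1 0
1 0 0 1 0

After press 4 at (1,0):
0 1 0 1 0
1 1 0 1 0
0 0 0 1 0

After press 5 at (0,2):
0 0 1 0 0
1 1 1 1 0
0 0 0 1 0

After press 6 at (0,1):
1 1 0 0 0
1 0 1 1 0
0 0 0 1 0

After press 7 at (1,4):
1 1 0 0 1
1 0 1 0 1
0 0 0 1 1

After press 8 at (0,3):
1 1 1 1 0
1 0 1 1 1
0 0 0 1 1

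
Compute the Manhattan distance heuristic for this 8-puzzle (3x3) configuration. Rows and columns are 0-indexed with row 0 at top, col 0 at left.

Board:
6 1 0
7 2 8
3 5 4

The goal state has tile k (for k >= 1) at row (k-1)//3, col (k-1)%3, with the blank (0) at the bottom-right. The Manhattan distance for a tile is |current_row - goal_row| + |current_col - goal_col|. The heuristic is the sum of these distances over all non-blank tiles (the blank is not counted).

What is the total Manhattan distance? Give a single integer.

Answer: 16

Derivation:
Tile 6: (0,0)->(1,2) = 3
Tile 1: (0,1)->(0,0) = 1
Tile 7: (1,0)->(2,0) = 1
Tile 2: (1,1)->(0,1) = 1
Tile 8: (1,2)->(2,1) = 2
Tile 3: (2,0)->(0,2) = 4
Tile 5: (2,1)->(1,1) = 1
Tile 4: (2,2)->(1,0) = 3
Sum: 3 + 1 + 1 + 1 + 2 + 4 + 1 + 3 = 16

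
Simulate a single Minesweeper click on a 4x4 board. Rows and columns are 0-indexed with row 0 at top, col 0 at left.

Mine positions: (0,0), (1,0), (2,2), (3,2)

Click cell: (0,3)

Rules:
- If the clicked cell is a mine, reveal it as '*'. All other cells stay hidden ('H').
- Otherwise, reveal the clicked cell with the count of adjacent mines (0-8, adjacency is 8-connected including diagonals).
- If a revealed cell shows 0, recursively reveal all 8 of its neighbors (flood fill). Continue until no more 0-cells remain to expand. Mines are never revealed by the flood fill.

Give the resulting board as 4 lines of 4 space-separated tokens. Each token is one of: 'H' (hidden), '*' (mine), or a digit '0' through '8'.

H 2 0 0
H 3 1 1
H H H H
H H H H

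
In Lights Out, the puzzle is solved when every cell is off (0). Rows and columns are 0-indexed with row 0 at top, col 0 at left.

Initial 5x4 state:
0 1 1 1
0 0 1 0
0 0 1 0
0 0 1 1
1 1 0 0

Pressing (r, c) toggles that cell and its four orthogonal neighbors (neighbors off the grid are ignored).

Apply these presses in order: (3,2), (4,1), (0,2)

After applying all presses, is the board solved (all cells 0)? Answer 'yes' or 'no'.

After press 1 at (3,2):
0 1 1 1
0 0 1 0
0 0 0 0
0 1 0 0
1 1 1 0

After press 2 at (4,1):
0 1 1 1
0 0 1 0
0 0 0 0
0 0 0 0
0 0 0 0

After press 3 at (0,2):
0 0 0 0
0 0 0 0
0 0 0 0
0 0 0 0
0 0 0 0

Lights still on: 0

Answer: yes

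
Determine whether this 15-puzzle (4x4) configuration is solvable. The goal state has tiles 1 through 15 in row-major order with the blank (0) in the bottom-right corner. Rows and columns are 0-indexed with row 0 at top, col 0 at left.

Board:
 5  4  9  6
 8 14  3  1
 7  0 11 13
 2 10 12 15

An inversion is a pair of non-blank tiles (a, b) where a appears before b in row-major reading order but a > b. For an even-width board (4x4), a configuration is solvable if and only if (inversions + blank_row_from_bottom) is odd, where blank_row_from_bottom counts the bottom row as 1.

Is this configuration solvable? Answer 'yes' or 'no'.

Inversions: 36
Blank is in row 2 (0-indexed from top), which is row 2 counting from the bottom (bottom = 1).
36 + 2 = 38, which is even, so the puzzle is not solvable.

Answer: no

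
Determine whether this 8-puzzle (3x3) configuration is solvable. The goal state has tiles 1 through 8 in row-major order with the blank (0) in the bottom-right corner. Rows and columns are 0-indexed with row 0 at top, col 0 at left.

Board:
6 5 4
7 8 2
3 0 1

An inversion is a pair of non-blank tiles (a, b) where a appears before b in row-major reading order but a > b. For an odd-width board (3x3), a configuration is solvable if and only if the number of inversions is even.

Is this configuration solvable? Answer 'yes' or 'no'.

Answer: yes

Derivation:
Inversions (pairs i<j in row-major order where tile[i] > tile[j] > 0): 20
20 is even, so the puzzle is solvable.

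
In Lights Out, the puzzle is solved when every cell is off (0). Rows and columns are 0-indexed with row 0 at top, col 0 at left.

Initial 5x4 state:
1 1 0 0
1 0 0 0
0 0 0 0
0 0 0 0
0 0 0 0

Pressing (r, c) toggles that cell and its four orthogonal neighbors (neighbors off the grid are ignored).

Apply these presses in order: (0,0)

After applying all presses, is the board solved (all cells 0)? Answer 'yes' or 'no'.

After press 1 at (0,0):
0 0 0 0
0 0 0 0
0 0 0 0
0 0 0 0
0 0 0 0

Lights still on: 0

Answer: yes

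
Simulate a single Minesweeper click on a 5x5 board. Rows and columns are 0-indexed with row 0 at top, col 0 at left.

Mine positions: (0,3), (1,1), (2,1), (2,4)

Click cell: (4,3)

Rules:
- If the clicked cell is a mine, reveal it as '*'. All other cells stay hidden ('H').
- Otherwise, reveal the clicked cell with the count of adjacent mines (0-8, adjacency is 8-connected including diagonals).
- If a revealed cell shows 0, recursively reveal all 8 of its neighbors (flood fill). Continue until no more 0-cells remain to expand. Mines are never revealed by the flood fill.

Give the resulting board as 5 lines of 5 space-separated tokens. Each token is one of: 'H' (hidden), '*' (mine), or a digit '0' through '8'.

H H H H H
H H H H H
H H H H H
1 1 1 1 1
0 0 0 0 0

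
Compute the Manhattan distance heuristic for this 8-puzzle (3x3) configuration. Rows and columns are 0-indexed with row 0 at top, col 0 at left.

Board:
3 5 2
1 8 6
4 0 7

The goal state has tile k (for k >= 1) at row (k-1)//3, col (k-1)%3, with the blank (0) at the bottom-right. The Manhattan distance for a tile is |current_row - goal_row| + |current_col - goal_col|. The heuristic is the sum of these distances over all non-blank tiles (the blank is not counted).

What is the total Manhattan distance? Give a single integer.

Answer: 9

Derivation:
Tile 3: at (0,0), goal (0,2), distance |0-0|+|0-2| = 2
Tile 5: at (0,1), goal (1,1), distance |0-1|+|1-1| = 1
Tile 2: at (0,2), goal (0,1), distance |0-0|+|2-1| = 1
Tile 1: at (1,0), goal (0,0), distance |1-0|+|0-0| = 1
Tile 8: at (1,1), goal (2,1), distance |1-2|+|1-1| = 1
Tile 6: at (1,2), goal (1,2), distance |1-1|+|2-2| = 0
Tile 4: at (2,0), goal (1,0), distance |2-1|+|0-0| = 1
Tile 7: at (2,2), goal (2,0), distance |2-2|+|2-0| = 2
Sum: 2 + 1 + 1 + 1 + 1 + 0 + 1 + 2 = 9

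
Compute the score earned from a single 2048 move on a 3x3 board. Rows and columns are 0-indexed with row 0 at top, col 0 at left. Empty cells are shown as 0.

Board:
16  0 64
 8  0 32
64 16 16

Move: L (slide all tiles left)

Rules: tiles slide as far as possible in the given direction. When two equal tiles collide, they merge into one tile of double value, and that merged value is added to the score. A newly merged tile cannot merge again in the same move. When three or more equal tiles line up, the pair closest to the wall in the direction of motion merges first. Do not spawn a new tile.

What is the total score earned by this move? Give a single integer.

Answer: 32

Derivation:
Slide left:
row 0: [16, 0, 64] -> [16, 64, 0]  score +0 (running 0)
row 1: [8, 0, 32] -> [8, 32, 0]  score +0 (running 0)
row 2: [64, 16, 16] -> [64, 32, 0]  score +32 (running 32)
Board after move:
16 64  0
 8 32  0
64 32  0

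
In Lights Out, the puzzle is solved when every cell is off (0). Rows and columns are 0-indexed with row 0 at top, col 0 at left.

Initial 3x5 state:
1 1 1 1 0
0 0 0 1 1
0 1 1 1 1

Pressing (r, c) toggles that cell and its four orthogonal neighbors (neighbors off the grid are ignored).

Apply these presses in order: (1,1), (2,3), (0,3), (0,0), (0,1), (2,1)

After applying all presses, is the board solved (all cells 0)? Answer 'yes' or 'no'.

Answer: no

Derivation:
After press 1 at (1,1):
1 0 1 1 0
1 1 1 1 1
0 0 1 1 1

After press 2 at (2,3):
1 0 1 1 0
1 1 1 0 1
0 0 0 0 0

After press 3 at (0,3):
1 0 0 0 1
1 1 1 1 1
0 0 0 0 0

After press 4 at (0,0):
0 1 0 0 1
0 1 1 1 1
0 0 0 0 0

After press 5 at (0,1):
1 0 1 0 1
0 0 1 1 1
0 0 0 0 0

After press 6 at (2,1):
1 0 1 0 1
0 1 1 1 1
1 1 1 0 0

Lights still on: 10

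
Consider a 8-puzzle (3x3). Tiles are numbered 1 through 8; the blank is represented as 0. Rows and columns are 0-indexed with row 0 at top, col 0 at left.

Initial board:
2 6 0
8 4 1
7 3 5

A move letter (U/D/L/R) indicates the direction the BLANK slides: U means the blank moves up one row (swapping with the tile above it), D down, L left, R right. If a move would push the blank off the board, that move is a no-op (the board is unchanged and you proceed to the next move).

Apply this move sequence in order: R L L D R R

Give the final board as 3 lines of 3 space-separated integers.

Answer: 8 2 6
4 1 0
7 3 5

Derivation:
After move 1 (R):
2 6 0
8 4 1
7 3 5

After move 2 (L):
2 0 6
8 4 1
7 3 5

After move 3 (L):
0 2 6
8 4 1
7 3 5

After move 4 (D):
8 2 6
0 4 1
7 3 5

After move 5 (R):
8 2 6
4 0 1
7 3 5

After move 6 (R):
8 2 6
4 1 0
7 3 5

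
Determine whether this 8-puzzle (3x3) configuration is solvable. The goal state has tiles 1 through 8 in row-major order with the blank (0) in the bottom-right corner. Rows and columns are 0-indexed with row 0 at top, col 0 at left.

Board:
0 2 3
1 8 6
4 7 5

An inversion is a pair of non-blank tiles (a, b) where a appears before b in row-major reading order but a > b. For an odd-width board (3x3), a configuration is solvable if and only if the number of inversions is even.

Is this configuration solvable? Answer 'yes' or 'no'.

Inversions (pairs i<j in row-major order where tile[i] > tile[j] > 0): 9
9 is odd, so the puzzle is not solvable.

Answer: no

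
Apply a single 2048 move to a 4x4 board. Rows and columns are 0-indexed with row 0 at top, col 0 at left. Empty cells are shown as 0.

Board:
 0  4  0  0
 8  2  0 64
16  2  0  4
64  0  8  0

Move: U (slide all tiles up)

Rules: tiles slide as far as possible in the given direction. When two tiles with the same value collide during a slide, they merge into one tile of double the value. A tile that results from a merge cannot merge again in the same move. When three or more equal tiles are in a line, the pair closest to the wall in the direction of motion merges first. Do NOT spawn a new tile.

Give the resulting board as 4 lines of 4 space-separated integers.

Answer:  8  4  8 64
16  4  0  4
64  0  0  0
 0  0  0  0

Derivation:
Slide up:
col 0: [0, 8, 16, 64] -> [8, 16, 64, 0]
col 1: [4, 2, 2, 0] -> [4, 4, 0, 0]
col 2: [0, 0, 0, 8] -> [8, 0, 0, 0]
col 3: [0, 64, 4, 0] -> [64, 4, 0, 0]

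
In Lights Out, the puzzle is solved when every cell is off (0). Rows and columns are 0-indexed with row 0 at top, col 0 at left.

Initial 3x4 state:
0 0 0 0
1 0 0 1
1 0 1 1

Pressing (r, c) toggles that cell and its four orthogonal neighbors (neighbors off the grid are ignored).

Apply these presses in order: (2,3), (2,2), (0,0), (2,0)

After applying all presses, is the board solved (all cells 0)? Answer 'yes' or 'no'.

After press 1 at (2,3):
0 0 0 0
1 0 0 0
1 0 0 0

After press 2 at (2,2):
0 0 0 0
1 0 1 0
1 1 1 1

After press 3 at (0,0):
1 1 0 0
0 0 1 0
1 1 1 1

After press 4 at (2,0):
1 1 0 0
1 0 1 0
0 0 1 1

Lights still on: 6

Answer: no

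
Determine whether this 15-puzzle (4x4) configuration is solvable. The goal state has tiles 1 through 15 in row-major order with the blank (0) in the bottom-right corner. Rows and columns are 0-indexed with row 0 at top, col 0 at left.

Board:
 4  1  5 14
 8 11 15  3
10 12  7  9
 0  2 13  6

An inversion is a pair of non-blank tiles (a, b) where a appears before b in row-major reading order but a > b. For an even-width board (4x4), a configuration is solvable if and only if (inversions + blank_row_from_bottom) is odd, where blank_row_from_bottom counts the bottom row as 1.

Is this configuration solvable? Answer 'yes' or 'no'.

Inversions: 47
Blank is in row 3 (0-indexed from top), which is row 1 counting from the bottom (bottom = 1).
47 + 1 = 48, which is even, so the puzzle is not solvable.

Answer: no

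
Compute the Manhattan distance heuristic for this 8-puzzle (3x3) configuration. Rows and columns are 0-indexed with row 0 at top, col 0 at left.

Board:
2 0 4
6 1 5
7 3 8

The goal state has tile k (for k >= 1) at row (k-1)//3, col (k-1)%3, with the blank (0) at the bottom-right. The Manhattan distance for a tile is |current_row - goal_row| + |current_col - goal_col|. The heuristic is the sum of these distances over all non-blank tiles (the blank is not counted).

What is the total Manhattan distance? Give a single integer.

Tile 2: (0,0)->(0,1) = 1
Tile 4: (0,2)->(1,0) = 3
Tile 6: (1,0)->(1,2) = 2
Tile 1: (1,1)->(0,0) = 2
Tile 5: (1,2)->(1,1) = 1
Tile 7: (2,0)->(2,0) = 0
Tile 3: (2,1)->(0,2) = 3
Tile 8: (2,2)->(2,1) = 1
Sum: 1 + 3 + 2 + 2 + 1 + 0 + 3 + 1 = 13

Answer: 13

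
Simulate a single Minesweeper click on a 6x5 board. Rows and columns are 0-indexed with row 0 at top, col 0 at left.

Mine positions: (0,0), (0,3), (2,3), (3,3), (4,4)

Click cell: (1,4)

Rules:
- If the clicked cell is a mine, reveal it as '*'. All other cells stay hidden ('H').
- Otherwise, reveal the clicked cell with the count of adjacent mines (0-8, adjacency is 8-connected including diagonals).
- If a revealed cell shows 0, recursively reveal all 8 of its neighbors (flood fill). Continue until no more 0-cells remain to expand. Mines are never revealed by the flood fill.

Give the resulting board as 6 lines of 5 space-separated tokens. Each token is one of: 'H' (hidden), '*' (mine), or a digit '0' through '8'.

H H H H H
H H H H 2
H H H H H
H H H H H
H H H H H
H H H H H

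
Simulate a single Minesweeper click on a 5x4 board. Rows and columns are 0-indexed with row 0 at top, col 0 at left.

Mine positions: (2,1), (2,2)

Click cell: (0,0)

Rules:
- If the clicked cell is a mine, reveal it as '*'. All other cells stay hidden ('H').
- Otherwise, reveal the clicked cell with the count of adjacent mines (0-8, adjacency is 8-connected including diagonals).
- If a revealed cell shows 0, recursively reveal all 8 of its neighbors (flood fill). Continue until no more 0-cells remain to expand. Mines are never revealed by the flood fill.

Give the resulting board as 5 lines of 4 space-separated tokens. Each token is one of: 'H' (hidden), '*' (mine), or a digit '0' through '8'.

0 0 0 0
1 2 2 1
H H H H
H H H H
H H H H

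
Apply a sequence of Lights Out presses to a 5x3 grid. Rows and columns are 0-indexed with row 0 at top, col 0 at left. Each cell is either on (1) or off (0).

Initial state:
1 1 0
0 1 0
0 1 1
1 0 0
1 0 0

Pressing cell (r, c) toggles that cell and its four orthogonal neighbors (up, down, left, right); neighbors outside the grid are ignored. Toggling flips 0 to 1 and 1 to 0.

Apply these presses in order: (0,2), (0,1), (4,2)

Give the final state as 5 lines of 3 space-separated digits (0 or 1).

Answer: 0 1 0
0 0 1
0 1 1
1 0 1
1 1 1

Derivation:
After press 1 at (0,2):
1 0 1
0 1 1
0 1 1
1 0 0
1 0 0

After press 2 at (0,1):
0 1 0
0 0 1
0 1 1
1 0 0
1 0 0

After press 3 at (4,2):
0 1 0
0 0 1
0 1 1
1 0 1
1 1 1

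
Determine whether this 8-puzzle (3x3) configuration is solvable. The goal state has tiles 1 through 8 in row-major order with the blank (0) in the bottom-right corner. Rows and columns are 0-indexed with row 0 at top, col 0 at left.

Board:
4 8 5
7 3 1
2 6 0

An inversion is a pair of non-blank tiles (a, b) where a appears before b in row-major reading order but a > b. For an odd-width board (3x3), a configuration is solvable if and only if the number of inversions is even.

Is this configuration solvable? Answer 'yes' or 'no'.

Answer: yes

Derivation:
Inversions (pairs i<j in row-major order where tile[i] > tile[j] > 0): 18
18 is even, so the puzzle is solvable.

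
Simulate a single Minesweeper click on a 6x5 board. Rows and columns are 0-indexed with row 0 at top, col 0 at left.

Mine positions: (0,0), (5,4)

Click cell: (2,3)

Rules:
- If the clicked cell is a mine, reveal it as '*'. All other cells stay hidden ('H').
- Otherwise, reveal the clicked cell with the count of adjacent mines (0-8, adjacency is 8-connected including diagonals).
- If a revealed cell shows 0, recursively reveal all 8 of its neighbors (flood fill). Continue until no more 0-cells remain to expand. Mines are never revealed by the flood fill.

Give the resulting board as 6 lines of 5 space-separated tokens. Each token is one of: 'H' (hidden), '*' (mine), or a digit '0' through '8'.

H 1 0 0 0
1 1 0 0 0
0 0 0 0 0
0 0 0 0 0
0 0 0 1 1
0 0 0 1 H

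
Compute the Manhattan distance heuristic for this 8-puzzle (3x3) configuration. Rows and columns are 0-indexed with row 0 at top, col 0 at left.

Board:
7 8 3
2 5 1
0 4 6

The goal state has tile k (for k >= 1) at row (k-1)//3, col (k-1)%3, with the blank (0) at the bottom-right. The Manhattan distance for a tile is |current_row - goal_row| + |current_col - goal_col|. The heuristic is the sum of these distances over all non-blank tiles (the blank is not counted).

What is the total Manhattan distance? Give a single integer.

Tile 7: (0,0)->(2,0) = 2
Tile 8: (0,1)->(2,1) = 2
Tile 3: (0,2)->(0,2) = 0
Tile 2: (1,0)->(0,1) = 2
Tile 5: (1,1)->(1,1) = 0
Tile 1: (1,2)->(0,0) = 3
Tile 4: (2,1)->(1,0) = 2
Tile 6: (2,2)->(1,2) = 1
Sum: 2 + 2 + 0 + 2 + 0 + 3 + 2 + 1 = 12

Answer: 12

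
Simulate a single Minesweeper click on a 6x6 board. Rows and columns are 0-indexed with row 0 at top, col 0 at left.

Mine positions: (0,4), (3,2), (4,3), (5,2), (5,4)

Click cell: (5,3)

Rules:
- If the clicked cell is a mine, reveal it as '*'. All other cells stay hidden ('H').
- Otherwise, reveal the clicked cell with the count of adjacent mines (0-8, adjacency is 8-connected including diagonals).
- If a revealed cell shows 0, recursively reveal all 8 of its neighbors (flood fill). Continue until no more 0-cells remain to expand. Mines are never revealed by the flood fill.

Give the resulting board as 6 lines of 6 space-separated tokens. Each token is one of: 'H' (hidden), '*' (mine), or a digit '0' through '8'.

H H H H H H
H H H H H H
H H H H H H
H H H H H H
H H H H H H
H H H 3 H H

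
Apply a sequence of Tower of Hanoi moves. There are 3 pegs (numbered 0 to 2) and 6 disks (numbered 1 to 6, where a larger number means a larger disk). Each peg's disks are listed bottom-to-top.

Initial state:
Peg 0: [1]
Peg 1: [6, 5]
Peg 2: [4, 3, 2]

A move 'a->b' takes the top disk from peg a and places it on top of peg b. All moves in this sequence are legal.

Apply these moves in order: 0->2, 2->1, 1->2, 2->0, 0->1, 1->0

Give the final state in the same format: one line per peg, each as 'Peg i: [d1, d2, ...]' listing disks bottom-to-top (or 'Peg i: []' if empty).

Answer: Peg 0: [1]
Peg 1: [6, 5]
Peg 2: [4, 3, 2]

Derivation:
After move 1 (0->2):
Peg 0: []
Peg 1: [6, 5]
Peg 2: [4, 3, 2, 1]

After move 2 (2->1):
Peg 0: []
Peg 1: [6, 5, 1]
Peg 2: [4, 3, 2]

After move 3 (1->2):
Peg 0: []
Peg 1: [6, 5]
Peg 2: [4, 3, 2, 1]

After move 4 (2->0):
Peg 0: [1]
Peg 1: [6, 5]
Peg 2: [4, 3, 2]

After move 5 (0->1):
Peg 0: []
Peg 1: [6, 5, 1]
Peg 2: [4, 3, 2]

After move 6 (1->0):
Peg 0: [1]
Peg 1: [6, 5]
Peg 2: [4, 3, 2]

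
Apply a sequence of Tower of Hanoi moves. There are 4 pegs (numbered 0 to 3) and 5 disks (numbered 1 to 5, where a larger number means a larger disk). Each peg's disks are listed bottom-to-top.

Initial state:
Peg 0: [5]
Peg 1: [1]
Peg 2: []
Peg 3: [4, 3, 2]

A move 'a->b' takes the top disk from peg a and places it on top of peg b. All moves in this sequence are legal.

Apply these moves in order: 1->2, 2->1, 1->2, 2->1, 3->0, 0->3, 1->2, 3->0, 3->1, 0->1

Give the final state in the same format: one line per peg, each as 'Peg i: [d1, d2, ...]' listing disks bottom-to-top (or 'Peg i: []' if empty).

After move 1 (1->2):
Peg 0: [5]
Peg 1: []
Peg 2: [1]
Peg 3: [4, 3, 2]

After move 2 (2->1):
Peg 0: [5]
Peg 1: [1]
Peg 2: []
Peg 3: [4, 3, 2]

After move 3 (1->2):
Peg 0: [5]
Peg 1: []
Peg 2: [1]
Peg 3: [4, 3, 2]

After move 4 (2->1):
Peg 0: [5]
Peg 1: [1]
Peg 2: []
Peg 3: [4, 3, 2]

After move 5 (3->0):
Peg 0: [5, 2]
Peg 1: [1]
Peg 2: []
Peg 3: [4, 3]

After move 6 (0->3):
Peg 0: [5]
Peg 1: [1]
Peg 2: []
Peg 3: [4, 3, 2]

After move 7 (1->2):
Peg 0: [5]
Peg 1: []
Peg 2: [1]
Peg 3: [4, 3, 2]

After move 8 (3->0):
Peg 0: [5, 2]
Peg 1: []
Peg 2: [1]
Peg 3: [4, 3]

After move 9 (3->1):
Peg 0: [5, 2]
Peg 1: [3]
Peg 2: [1]
Peg 3: [4]

After move 10 (0->1):
Peg 0: [5]
Peg 1: [3, 2]
Peg 2: [1]
Peg 3: [4]

Answer: Peg 0: [5]
Peg 1: [3, 2]
Peg 2: [1]
Peg 3: [4]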